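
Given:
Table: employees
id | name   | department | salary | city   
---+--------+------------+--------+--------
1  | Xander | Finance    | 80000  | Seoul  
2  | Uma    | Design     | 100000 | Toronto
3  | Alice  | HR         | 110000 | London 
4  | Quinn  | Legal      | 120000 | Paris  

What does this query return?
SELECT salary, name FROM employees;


Projecting columns: salary, name

4 rows:
80000, Xander
100000, Uma
110000, Alice
120000, Quinn


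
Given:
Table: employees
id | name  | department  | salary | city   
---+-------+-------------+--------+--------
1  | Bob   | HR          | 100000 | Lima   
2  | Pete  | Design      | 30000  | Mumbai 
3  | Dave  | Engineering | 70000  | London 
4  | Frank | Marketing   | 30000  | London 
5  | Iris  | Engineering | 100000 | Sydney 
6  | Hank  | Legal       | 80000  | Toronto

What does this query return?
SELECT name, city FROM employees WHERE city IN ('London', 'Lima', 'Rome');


Filtering: city IN ('London', 'Lima', 'Rome')
Matching: 3 rows

3 rows:
Bob, Lima
Dave, London
Frank, London


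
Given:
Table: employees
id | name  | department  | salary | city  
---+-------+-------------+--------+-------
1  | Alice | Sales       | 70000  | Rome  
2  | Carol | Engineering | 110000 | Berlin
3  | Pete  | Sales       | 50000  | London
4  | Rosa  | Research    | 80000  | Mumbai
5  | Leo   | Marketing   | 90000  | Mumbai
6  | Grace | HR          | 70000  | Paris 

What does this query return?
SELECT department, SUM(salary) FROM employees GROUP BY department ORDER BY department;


Summing salary within each department:
  Engineering: 110000 = 110000
  HR: 70000 = 70000
  Marketing: 90000 = 90000
  Research: 80000 = 80000
  Sales: 70000 + 50000 = 120000


5 groups:
Engineering, 110000
HR, 70000
Marketing, 90000
Research, 80000
Sales, 120000


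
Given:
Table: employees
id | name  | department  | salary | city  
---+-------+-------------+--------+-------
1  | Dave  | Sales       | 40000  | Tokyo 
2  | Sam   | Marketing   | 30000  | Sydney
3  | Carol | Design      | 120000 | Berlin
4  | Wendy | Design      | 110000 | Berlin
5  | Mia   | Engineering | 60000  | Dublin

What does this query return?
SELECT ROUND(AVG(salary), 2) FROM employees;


SUM(salary) = 360000
COUNT = 5
ROUND(AVG, 2) = ROUND(360000 / 5, 2) = 72000.0

72000.0


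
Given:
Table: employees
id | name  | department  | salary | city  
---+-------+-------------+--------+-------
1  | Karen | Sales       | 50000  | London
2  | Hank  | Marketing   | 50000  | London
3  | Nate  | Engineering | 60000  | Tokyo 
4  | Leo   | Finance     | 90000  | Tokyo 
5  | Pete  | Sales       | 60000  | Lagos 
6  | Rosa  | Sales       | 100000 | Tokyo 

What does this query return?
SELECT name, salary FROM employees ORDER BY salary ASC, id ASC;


Sorting by salary ASC, then id ASC for ties

6 rows:
Karen, 50000
Hank, 50000
Nate, 60000
Pete, 60000
Leo, 90000
Rosa, 100000


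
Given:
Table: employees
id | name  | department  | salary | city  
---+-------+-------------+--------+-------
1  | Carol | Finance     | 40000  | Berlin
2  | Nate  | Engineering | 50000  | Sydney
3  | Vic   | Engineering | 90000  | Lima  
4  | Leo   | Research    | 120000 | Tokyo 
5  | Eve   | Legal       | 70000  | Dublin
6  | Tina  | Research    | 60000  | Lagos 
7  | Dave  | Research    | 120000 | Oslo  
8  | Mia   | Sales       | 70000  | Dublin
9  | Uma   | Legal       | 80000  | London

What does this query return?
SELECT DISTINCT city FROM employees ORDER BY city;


All 'city' values (row order): Berlin, Sydney, Lima, Tokyo, Dublin, Lagos, Oslo, Dublin, London
Removing duplicates leaves 8 unique value(s).

8 values:
Berlin
Dublin
Lagos
Lima
London
Oslo
Sydney
Tokyo


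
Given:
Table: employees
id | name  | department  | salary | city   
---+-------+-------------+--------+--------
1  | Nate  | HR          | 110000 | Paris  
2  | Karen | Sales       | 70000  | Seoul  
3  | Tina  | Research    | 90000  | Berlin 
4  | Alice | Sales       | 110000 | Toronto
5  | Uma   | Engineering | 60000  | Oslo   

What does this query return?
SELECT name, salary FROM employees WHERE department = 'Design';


Filtering: department = 'Design'
Matching rows: 0

Empty result set (0 rows)


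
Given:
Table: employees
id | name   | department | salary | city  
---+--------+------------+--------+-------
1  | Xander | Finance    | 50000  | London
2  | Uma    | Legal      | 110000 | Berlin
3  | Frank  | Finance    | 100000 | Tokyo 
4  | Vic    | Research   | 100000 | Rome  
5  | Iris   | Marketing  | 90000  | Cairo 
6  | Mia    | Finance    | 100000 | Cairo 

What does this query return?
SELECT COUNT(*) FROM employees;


COUNT(*) counts all rows

6


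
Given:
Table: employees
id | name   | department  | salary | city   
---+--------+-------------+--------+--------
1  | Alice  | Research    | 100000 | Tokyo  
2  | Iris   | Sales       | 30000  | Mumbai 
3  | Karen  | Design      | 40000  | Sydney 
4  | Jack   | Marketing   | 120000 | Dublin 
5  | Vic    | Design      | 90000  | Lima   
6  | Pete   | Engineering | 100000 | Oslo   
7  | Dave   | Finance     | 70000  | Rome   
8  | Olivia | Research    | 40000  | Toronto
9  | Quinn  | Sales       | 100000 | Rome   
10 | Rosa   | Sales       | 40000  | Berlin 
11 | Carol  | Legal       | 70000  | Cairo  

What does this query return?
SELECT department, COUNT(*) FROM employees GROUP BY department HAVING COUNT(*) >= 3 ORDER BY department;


Groups with count >= 3:
  Sales: 3 -> PASS
  Design: 2 -> filtered out
  Engineering: 1 -> filtered out
  Finance: 1 -> filtered out
  Legal: 1 -> filtered out
  Marketing: 1 -> filtered out
  Research: 2 -> filtered out


1 groups:
Sales, 3


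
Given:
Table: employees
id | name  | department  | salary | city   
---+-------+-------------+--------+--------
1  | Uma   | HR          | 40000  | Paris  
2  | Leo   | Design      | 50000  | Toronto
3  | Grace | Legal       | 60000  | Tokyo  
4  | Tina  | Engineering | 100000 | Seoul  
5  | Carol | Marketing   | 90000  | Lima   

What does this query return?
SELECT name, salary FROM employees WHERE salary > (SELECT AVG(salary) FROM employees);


Subquery: AVG(salary) = 68000.0
Filtering: salary > 68000.0
  Tina (100000) -> MATCH
  Carol (90000) -> MATCH


2 rows:
Tina, 100000
Carol, 90000


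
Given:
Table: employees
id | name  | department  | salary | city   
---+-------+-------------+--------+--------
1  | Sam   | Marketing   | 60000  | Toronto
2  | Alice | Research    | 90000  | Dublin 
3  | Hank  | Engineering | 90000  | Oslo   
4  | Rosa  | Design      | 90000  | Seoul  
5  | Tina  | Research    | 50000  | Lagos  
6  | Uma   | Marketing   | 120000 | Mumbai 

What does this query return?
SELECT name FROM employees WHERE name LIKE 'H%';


LIKE 'H%' matches names starting with 'H'
Matching: 1

1 rows:
Hank


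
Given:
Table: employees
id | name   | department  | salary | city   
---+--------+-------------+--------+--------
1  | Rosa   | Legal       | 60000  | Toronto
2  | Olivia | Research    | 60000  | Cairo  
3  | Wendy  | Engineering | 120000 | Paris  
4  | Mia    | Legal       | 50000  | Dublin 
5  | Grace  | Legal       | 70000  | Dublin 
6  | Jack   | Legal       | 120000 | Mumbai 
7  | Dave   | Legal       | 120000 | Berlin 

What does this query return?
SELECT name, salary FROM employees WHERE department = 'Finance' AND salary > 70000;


Filtering: department = 'Finance' AND salary > 70000
Matching: 0 rows

Empty result set (0 rows)


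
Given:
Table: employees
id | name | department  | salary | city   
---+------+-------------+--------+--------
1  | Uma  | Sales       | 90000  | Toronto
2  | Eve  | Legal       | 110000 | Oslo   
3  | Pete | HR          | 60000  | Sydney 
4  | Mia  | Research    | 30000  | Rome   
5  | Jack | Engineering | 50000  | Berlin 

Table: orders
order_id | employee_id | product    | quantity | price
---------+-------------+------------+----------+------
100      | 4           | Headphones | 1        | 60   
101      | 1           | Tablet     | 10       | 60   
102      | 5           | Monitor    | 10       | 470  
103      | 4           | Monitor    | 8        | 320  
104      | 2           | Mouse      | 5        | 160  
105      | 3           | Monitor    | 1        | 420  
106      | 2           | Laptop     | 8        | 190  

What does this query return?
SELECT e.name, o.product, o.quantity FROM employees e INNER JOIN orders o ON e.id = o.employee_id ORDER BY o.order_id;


Joining employees.id = orders.employee_id:
  employee Mia (id=4) -> order Headphones
  employee Uma (id=1) -> order Tablet
  employee Jack (id=5) -> order Monitor
  employee Mia (id=4) -> order Monitor
  employee Eve (id=2) -> order Mouse
  employee Pete (id=3) -> order Monitor
  employee Eve (id=2) -> order Laptop


7 rows:
Mia, Headphones, 1
Uma, Tablet, 10
Jack, Monitor, 10
Mia, Monitor, 8
Eve, Mouse, 5
Pete, Monitor, 1
Eve, Laptop, 8


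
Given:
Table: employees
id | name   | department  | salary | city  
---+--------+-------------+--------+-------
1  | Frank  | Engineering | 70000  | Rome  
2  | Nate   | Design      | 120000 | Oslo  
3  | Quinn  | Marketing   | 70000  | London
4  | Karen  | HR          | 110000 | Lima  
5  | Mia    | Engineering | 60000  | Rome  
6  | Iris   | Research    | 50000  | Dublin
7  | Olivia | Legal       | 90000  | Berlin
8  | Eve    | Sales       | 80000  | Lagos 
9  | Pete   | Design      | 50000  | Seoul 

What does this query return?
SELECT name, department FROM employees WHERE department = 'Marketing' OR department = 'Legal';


Filtering: department = 'Marketing' OR 'Legal'
Matching: 2 rows

2 rows:
Quinn, Marketing
Olivia, Legal


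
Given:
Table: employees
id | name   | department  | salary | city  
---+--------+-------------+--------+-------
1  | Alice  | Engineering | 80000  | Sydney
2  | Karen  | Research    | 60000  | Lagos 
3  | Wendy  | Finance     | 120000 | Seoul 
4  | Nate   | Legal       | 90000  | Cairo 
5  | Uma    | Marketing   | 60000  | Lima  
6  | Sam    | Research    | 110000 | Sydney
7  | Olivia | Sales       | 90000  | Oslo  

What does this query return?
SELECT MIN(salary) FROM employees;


Salaries: 80000, 60000, 120000, 90000, 60000, 110000, 90000
MIN = 60000

60000


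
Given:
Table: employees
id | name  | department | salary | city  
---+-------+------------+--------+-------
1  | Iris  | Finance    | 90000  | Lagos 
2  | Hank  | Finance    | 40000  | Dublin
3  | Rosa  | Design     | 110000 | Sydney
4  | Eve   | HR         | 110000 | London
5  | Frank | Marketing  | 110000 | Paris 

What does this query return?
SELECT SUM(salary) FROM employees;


SUM(salary) = 90000 + 40000 + 110000 + 110000 + 110000 = 460000

460000


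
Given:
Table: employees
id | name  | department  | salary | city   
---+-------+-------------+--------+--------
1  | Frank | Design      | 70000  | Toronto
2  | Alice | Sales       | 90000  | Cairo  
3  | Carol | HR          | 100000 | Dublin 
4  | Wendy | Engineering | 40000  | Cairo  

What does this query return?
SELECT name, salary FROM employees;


Projecting columns: name, salary

4 rows:
Frank, 70000
Alice, 90000
Carol, 100000
Wendy, 40000


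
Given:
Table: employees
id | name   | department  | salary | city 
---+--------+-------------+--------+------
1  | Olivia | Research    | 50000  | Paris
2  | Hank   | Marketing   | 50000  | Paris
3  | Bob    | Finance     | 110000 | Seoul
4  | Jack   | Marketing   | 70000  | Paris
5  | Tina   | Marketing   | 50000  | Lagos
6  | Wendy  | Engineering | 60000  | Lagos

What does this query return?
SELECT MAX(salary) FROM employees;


Salaries: 50000, 50000, 110000, 70000, 50000, 60000
MAX = 110000

110000


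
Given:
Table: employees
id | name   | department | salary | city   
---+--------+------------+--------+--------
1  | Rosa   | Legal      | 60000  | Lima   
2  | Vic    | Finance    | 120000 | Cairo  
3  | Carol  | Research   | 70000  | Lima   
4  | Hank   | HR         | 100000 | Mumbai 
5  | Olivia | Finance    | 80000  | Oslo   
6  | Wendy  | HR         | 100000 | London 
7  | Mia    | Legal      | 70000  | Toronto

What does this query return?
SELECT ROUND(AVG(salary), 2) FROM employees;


SUM(salary) = 600000
COUNT = 7
ROUND(AVG, 2) = ROUND(600000 / 7, 2) = 85714.29

85714.29


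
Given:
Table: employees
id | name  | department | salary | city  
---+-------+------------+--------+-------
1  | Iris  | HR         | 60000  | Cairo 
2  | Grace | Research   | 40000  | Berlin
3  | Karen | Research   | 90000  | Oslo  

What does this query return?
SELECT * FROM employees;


SELECT * returns all 3 rows with all columns

3 rows:
1, Iris, HR, 60000, Cairo
2, Grace, Research, 40000, Berlin
3, Karen, Research, 90000, Oslo


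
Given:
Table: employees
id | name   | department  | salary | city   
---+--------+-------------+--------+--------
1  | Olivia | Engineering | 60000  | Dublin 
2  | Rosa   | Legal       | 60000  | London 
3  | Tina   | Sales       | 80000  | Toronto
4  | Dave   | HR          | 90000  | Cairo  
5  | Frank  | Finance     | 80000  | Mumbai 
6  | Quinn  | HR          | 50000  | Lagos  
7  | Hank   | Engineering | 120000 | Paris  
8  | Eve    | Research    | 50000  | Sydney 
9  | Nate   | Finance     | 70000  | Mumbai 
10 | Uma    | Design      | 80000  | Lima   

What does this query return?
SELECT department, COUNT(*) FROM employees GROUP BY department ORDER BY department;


Assigning each row to its department group:
  Olivia -> Engineering
  Rosa -> Legal
  Tina -> Sales
  Dave -> HR
  Frank -> Finance
  Quinn -> HR
  Hank -> Engineering
  Eve -> Research
  Nate -> Finance
  Uma -> Design


7 groups:
Design, 1
Engineering, 2
Finance, 2
HR, 2
Legal, 1
Research, 1
Sales, 1


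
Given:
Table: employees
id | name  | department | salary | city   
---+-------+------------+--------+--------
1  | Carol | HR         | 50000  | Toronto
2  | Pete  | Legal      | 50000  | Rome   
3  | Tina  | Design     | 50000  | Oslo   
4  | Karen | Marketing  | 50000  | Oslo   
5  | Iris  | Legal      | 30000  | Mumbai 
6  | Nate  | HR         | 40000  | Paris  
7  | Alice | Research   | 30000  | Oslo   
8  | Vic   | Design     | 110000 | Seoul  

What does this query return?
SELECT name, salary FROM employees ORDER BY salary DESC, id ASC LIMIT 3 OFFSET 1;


Sort by salary DESC (id ASC tiebreak), then skip 1 and take 3
Rows 2 through 4

3 rows:
Carol, 50000
Pete, 50000
Tina, 50000


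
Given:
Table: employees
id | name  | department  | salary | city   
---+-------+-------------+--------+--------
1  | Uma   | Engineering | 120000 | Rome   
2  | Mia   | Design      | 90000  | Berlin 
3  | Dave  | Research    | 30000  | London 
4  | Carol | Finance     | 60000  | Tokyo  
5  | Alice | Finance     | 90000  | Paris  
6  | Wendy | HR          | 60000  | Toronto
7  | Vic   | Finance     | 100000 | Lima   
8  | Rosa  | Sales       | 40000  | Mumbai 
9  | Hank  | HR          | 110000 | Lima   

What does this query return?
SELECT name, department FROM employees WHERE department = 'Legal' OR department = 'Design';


Filtering: department = 'Legal' OR 'Design'
Matching: 1 rows

1 rows:
Mia, Design


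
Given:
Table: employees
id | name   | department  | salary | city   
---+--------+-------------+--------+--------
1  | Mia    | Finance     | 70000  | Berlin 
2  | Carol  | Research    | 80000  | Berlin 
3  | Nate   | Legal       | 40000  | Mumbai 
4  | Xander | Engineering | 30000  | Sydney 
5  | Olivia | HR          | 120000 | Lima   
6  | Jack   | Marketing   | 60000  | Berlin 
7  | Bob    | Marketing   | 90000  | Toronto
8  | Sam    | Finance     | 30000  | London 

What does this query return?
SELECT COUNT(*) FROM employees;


COUNT(*) counts all rows

8


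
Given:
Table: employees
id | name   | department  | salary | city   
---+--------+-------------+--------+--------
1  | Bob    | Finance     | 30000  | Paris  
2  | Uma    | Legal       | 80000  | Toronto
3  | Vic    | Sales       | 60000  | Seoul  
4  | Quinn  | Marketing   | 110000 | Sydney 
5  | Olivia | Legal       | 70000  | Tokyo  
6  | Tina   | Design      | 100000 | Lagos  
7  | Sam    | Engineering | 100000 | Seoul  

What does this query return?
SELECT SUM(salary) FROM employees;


SUM(salary) = 30000 + 80000 + 60000 + 110000 + 70000 + 100000 + 100000 = 550000

550000


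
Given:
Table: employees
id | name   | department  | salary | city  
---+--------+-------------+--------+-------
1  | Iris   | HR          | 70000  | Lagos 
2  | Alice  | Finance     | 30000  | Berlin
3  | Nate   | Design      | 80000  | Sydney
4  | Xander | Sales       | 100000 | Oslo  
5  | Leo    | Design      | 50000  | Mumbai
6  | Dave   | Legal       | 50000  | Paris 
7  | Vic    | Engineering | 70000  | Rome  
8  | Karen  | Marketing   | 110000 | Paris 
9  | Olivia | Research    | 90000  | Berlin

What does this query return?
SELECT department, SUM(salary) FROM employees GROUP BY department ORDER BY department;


Summing salary within each department:
  Design: 80000 + 50000 = 130000
  Engineering: 70000 = 70000
  Finance: 30000 = 30000
  HR: 70000 = 70000
  Legal: 50000 = 50000
  Marketing: 110000 = 110000
  Research: 90000 = 90000
  Sales: 100000 = 100000


8 groups:
Design, 130000
Engineering, 70000
Finance, 30000
HR, 70000
Legal, 50000
Marketing, 110000
Research, 90000
Sales, 100000


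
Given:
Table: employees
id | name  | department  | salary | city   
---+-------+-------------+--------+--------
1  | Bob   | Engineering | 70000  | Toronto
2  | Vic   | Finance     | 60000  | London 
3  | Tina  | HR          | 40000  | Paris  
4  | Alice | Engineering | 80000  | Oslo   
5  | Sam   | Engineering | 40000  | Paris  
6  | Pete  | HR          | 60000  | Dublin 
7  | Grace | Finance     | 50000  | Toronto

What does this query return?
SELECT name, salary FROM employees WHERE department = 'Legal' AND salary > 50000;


Filtering: department = 'Legal' AND salary > 50000
Matching: 0 rows

Empty result set (0 rows)


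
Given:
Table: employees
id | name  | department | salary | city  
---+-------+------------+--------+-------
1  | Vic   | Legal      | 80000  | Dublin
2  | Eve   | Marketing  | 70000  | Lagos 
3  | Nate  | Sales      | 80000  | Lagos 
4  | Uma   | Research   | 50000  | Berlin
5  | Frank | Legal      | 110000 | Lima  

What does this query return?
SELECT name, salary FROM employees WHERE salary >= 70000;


Filtering: salary >= 70000
Matching: 4 rows

4 rows:
Vic, 80000
Eve, 70000
Nate, 80000
Frank, 110000


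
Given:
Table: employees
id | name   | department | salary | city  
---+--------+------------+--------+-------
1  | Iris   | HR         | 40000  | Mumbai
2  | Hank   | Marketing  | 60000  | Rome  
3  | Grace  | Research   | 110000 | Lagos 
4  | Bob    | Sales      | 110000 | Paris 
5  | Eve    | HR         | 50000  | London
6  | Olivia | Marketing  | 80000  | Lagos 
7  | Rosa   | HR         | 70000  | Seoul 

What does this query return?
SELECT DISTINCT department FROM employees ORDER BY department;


All 'department' values (row order): HR, Marketing, Research, Sales, HR, Marketing, HR
Removing duplicates leaves 4 unique value(s).

4 values:
HR
Marketing
Research
Sales


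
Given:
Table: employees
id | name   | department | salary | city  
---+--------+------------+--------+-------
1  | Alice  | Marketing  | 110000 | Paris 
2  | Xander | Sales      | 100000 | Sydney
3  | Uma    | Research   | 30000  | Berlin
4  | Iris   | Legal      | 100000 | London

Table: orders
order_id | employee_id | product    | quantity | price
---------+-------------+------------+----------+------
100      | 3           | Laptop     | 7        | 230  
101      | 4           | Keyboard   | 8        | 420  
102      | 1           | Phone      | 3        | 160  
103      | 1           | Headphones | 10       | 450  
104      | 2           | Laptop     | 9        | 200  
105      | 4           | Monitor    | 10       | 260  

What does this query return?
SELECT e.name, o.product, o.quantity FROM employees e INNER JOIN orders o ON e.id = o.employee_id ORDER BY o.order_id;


Joining employees.id = orders.employee_id:
  employee Uma (id=3) -> order Laptop
  employee Iris (id=4) -> order Keyboard
  employee Alice (id=1) -> order Phone
  employee Alice (id=1) -> order Headphones
  employee Xander (id=2) -> order Laptop
  employee Iris (id=4) -> order Monitor


6 rows:
Uma, Laptop, 7
Iris, Keyboard, 8
Alice, Phone, 3
Alice, Headphones, 10
Xander, Laptop, 9
Iris, Monitor, 10


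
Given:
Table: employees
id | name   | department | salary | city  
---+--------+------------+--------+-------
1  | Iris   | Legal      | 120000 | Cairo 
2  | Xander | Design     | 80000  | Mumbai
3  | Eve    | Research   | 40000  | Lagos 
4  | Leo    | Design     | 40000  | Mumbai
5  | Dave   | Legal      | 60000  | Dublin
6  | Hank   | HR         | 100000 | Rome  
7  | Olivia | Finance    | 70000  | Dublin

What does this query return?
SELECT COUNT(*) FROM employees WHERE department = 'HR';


Counting rows where department = 'HR'
  Hank -> MATCH


1


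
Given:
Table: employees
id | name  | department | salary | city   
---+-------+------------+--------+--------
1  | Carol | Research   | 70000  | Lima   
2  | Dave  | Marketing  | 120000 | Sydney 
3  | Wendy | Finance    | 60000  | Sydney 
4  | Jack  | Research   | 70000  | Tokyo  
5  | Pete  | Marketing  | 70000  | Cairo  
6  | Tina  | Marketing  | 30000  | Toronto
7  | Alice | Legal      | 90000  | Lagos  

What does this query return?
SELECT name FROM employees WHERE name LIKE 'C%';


LIKE 'C%' matches names starting with 'C'
Matching: 1

1 rows:
Carol


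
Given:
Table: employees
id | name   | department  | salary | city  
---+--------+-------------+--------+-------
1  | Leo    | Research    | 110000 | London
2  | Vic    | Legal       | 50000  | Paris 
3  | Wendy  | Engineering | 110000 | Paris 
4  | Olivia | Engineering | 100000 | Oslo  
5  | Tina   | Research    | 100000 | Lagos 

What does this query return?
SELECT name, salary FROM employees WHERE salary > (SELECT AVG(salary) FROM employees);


Subquery: AVG(salary) = 94000.0
Filtering: salary > 94000.0
  Leo (110000) -> MATCH
  Wendy (110000) -> MATCH
  Olivia (100000) -> MATCH
  Tina (100000) -> MATCH


4 rows:
Leo, 110000
Wendy, 110000
Olivia, 100000
Tina, 100000


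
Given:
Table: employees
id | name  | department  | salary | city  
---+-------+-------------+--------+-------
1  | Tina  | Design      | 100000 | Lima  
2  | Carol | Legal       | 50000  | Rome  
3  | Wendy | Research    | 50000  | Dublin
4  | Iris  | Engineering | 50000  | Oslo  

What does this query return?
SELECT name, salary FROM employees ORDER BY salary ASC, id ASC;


Sorting by salary ASC, then id ASC for ties

4 rows:
Carol, 50000
Wendy, 50000
Iris, 50000
Tina, 100000


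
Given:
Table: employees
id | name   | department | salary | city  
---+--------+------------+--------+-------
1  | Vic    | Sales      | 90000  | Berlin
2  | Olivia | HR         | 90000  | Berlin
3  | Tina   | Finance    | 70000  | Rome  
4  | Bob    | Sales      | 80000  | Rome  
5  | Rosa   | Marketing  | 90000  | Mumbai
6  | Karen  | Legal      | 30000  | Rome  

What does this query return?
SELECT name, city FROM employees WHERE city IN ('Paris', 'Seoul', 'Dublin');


Filtering: city IN ('Paris', 'Seoul', 'Dublin')
Matching: 0 rows

Empty result set (0 rows)


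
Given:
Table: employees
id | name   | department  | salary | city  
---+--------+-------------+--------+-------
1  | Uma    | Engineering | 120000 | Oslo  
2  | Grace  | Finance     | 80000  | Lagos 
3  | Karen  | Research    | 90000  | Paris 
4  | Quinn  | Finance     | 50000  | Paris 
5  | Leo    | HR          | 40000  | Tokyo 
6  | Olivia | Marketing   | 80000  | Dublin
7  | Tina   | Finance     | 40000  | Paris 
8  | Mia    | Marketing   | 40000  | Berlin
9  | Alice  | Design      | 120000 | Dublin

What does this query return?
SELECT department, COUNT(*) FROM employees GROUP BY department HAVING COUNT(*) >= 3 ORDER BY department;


Groups with count >= 3:
  Finance: 3 -> PASS
  Design: 1 -> filtered out
  Engineering: 1 -> filtered out
  HR: 1 -> filtered out
  Marketing: 2 -> filtered out
  Research: 1 -> filtered out


1 groups:
Finance, 3


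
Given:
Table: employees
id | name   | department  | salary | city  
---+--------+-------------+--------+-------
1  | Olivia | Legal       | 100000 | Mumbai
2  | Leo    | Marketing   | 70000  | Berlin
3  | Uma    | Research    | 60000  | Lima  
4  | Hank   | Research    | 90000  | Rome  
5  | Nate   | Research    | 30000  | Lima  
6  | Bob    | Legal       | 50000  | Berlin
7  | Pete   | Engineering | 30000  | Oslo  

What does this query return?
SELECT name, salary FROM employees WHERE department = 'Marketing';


Filtering: department = 'Marketing'
Matching rows: 1

1 rows:
Leo, 70000


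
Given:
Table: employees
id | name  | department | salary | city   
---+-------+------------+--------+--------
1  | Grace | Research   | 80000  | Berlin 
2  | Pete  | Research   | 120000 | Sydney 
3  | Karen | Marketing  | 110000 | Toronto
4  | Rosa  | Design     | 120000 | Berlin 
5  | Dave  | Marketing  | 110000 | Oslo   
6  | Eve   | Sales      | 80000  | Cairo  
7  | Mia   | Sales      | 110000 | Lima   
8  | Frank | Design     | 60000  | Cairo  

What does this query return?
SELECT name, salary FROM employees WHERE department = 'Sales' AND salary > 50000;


Filtering: department = 'Sales' AND salary > 50000
Matching: 2 rows

2 rows:
Eve, 80000
Mia, 110000


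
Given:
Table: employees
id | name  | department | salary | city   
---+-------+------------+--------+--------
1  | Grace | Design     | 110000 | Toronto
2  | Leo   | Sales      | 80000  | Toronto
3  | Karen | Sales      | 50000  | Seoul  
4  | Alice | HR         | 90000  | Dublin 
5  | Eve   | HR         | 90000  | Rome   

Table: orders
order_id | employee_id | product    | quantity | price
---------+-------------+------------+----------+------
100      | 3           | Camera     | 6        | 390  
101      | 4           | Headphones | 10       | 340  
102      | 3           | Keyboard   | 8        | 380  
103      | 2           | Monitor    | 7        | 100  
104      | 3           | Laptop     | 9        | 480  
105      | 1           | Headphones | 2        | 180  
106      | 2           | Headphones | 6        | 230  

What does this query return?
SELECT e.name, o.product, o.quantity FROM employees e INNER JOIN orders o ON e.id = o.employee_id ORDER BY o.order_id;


Joining employees.id = orders.employee_id:
  employee Karen (id=3) -> order Camera
  employee Alice (id=4) -> order Headphones
  employee Karen (id=3) -> order Keyboard
  employee Leo (id=2) -> order Monitor
  employee Karen (id=3) -> order Laptop
  employee Grace (id=1) -> order Headphones
  employee Leo (id=2) -> order Headphones


7 rows:
Karen, Camera, 6
Alice, Headphones, 10
Karen, Keyboard, 8
Leo, Monitor, 7
Karen, Laptop, 9
Grace, Headphones, 2
Leo, Headphones, 6


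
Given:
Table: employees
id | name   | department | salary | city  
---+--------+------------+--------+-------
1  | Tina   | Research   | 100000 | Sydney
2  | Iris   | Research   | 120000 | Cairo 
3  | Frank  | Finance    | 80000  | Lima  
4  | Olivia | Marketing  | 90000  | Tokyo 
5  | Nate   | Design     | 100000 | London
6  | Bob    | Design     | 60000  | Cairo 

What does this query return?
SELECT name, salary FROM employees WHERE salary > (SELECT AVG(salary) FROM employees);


Subquery: AVG(salary) = 91666.67
Filtering: salary > 91666.67
  Tina (100000) -> MATCH
  Iris (120000) -> MATCH
  Nate (100000) -> MATCH


3 rows:
Tina, 100000
Iris, 120000
Nate, 100000


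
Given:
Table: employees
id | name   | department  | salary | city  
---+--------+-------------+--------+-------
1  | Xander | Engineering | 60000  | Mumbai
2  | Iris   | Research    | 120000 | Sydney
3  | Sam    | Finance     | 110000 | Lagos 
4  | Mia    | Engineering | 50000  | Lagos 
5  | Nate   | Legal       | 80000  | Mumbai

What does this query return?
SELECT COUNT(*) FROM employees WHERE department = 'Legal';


Counting rows where department = 'Legal'
  Nate -> MATCH


1


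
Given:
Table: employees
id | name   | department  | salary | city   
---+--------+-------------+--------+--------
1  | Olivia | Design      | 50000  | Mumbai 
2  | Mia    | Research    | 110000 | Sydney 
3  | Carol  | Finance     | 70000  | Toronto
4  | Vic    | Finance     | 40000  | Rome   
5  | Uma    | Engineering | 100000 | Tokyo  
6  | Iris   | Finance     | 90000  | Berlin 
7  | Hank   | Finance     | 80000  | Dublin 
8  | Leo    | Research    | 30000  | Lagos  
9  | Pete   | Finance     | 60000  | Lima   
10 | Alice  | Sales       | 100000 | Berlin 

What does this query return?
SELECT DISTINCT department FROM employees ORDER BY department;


All 'department' values (row order): Design, Research, Finance, Finance, Engineering, Finance, Finance, Research, Finance, Sales
Removing duplicates leaves 5 unique value(s).

5 values:
Design
Engineering
Finance
Research
Sales


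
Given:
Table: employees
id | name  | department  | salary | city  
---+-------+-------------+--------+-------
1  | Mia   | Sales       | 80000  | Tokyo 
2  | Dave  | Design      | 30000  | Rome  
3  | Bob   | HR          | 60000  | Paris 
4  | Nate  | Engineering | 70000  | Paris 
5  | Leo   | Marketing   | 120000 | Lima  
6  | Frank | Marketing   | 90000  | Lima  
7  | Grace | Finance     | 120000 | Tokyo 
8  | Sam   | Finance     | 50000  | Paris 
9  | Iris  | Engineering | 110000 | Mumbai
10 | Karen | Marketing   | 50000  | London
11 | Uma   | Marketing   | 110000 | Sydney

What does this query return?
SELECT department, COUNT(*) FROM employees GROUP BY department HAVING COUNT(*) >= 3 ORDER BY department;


Groups with count >= 3:
  Marketing: 4 -> PASS
  Design: 1 -> filtered out
  Engineering: 2 -> filtered out
  Finance: 2 -> filtered out
  HR: 1 -> filtered out
  Sales: 1 -> filtered out


1 groups:
Marketing, 4


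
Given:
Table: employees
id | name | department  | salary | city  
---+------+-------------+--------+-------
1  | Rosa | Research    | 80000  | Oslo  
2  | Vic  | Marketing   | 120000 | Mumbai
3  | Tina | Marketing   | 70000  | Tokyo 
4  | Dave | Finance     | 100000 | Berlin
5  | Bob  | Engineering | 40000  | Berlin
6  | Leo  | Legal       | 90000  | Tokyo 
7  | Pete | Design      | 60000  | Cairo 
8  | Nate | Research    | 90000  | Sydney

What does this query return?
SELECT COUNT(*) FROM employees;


COUNT(*) counts all rows

8


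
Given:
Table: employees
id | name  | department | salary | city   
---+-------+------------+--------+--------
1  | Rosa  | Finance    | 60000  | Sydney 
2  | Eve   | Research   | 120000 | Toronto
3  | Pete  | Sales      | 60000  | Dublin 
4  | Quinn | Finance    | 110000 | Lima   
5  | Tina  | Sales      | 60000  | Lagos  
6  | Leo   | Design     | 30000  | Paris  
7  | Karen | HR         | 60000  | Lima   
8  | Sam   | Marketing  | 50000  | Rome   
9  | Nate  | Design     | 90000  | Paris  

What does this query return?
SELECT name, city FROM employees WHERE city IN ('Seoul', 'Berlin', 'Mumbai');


Filtering: city IN ('Seoul', 'Berlin', 'Mumbai')
Matching: 0 rows

Empty result set (0 rows)


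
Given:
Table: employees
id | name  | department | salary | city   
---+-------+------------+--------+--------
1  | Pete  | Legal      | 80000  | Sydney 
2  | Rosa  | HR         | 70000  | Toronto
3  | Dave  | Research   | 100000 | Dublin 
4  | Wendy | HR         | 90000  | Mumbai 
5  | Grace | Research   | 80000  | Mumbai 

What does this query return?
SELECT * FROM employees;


SELECT * returns all 5 rows with all columns

5 rows:
1, Pete, Legal, 80000, Sydney
2, Rosa, HR, 70000, Toronto
3, Dave, Research, 100000, Dublin
4, Wendy, HR, 90000, Mumbai
5, Grace, Research, 80000, Mumbai


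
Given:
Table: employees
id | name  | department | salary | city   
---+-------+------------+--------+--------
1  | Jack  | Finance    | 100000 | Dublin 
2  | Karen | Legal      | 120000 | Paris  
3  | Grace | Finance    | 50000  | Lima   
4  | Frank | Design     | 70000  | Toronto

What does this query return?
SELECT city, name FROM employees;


Projecting columns: city, name

4 rows:
Dublin, Jack
Paris, Karen
Lima, Grace
Toronto, Frank


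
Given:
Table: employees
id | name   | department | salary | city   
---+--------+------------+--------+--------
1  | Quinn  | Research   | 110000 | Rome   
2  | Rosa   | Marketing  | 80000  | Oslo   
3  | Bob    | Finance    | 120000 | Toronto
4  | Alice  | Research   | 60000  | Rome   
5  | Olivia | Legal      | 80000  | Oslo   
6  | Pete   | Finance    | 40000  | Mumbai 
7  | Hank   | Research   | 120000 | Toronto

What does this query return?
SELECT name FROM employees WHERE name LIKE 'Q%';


LIKE 'Q%' matches names starting with 'Q'
Matching: 1

1 rows:
Quinn


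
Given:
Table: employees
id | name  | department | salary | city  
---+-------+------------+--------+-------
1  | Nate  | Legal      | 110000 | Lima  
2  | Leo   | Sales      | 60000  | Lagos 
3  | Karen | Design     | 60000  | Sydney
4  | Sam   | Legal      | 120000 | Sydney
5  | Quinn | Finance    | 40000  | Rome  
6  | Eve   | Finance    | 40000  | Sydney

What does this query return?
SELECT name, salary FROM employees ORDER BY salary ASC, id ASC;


Sorting by salary ASC, then id ASC for ties

6 rows:
Quinn, 40000
Eve, 40000
Leo, 60000
Karen, 60000
Nate, 110000
Sam, 120000


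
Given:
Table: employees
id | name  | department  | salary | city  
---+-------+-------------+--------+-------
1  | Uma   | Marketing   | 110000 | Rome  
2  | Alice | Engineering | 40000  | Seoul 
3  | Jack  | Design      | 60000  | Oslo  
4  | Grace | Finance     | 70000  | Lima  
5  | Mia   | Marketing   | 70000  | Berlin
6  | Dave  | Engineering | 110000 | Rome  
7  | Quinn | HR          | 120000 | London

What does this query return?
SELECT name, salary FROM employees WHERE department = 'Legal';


Filtering: department = 'Legal'
Matching rows: 0

Empty result set (0 rows)


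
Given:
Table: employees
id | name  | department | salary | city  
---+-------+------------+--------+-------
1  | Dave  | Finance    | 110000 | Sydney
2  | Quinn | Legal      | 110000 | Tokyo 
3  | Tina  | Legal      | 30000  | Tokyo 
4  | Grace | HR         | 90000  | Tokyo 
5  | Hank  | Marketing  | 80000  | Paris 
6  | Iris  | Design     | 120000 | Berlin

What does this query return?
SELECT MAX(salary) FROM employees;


Salaries: 110000, 110000, 30000, 90000, 80000, 120000
MAX = 120000

120000


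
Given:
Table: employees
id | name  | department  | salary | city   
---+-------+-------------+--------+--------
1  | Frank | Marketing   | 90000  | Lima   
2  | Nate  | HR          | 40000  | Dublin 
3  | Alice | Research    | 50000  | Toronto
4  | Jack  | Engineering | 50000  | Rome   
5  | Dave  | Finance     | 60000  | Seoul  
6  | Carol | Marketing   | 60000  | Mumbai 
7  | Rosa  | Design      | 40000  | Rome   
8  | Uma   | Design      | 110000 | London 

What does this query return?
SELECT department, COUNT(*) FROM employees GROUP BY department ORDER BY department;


Assigning each row to its department group:
  Frank -> Marketing
  Nate -> HR
  Alice -> Research
  Jack -> Engineering
  Dave -> Finance
  Carol -> Marketing
  Rosa -> Design
  Uma -> Design


6 groups:
Design, 2
Engineering, 1
Finance, 1
HR, 1
Marketing, 2
Research, 1


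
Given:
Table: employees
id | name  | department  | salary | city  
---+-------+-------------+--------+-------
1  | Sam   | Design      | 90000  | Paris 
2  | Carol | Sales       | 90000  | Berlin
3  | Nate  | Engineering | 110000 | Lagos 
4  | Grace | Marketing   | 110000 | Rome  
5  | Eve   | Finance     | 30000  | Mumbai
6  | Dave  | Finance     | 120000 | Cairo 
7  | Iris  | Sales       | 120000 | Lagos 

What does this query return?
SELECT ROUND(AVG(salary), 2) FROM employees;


SUM(salary) = 670000
COUNT = 7
ROUND(AVG, 2) = ROUND(670000 / 7, 2) = 95714.29

95714.29


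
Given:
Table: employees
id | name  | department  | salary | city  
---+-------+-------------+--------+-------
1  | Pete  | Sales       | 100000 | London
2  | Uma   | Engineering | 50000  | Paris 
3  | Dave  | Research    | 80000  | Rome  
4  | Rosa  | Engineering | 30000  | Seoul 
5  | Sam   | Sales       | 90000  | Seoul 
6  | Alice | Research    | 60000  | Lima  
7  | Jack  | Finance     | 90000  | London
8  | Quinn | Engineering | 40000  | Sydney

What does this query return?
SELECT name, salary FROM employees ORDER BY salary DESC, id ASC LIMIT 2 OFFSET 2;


Sort by salary DESC (id ASC tiebreak), then skip 2 and take 2
Rows 3 through 4

2 rows:
Jack, 90000
Dave, 80000


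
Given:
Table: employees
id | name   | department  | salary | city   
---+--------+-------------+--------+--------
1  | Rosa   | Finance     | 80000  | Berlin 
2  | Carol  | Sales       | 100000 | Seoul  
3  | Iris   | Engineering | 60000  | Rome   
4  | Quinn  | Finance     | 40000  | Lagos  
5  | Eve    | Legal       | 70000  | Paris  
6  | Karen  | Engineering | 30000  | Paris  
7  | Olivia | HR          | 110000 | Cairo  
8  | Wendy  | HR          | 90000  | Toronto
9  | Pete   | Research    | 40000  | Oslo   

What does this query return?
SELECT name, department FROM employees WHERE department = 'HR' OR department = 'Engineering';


Filtering: department = 'HR' OR 'Engineering'
Matching: 4 rows

4 rows:
Iris, Engineering
Karen, Engineering
Olivia, HR
Wendy, HR


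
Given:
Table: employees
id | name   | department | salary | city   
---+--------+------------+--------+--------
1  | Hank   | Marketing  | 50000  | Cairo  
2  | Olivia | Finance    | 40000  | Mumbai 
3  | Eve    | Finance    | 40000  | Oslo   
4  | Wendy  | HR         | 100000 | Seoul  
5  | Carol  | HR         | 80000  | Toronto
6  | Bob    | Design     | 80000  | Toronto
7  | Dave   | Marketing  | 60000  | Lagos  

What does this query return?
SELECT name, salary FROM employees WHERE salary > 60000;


Filtering: salary > 60000
Matching: 3 rows

3 rows:
Wendy, 100000
Carol, 80000
Bob, 80000


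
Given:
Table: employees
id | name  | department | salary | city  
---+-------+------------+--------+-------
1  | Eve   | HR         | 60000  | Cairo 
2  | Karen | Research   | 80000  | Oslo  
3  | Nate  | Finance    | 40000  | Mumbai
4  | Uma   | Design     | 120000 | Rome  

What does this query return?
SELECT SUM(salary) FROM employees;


SUM(salary) = 60000 + 80000 + 40000 + 120000 = 300000

300000


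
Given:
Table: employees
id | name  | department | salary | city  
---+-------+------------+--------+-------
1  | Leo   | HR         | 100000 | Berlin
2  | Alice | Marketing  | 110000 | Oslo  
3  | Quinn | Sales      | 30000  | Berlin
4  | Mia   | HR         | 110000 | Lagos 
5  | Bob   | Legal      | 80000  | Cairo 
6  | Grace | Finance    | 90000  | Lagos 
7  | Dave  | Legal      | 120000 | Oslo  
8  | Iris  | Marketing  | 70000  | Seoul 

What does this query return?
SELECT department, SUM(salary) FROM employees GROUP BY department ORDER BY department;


Summing salary within each department:
  Finance: 90000 = 90000
  HR: 100000 + 110000 = 210000
  Legal: 80000 + 120000 = 200000
  Marketing: 110000 + 70000 = 180000
  Sales: 30000 = 30000


5 groups:
Finance, 90000
HR, 210000
Legal, 200000
Marketing, 180000
Sales, 30000


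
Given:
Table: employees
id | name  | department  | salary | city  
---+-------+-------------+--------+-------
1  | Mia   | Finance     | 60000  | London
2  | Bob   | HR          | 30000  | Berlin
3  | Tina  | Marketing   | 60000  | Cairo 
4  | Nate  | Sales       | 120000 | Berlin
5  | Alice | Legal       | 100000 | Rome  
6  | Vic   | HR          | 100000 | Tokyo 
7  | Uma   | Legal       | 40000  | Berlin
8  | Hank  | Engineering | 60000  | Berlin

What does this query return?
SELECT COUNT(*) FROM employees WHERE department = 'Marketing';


Counting rows where department = 'Marketing'
  Tina -> MATCH


1


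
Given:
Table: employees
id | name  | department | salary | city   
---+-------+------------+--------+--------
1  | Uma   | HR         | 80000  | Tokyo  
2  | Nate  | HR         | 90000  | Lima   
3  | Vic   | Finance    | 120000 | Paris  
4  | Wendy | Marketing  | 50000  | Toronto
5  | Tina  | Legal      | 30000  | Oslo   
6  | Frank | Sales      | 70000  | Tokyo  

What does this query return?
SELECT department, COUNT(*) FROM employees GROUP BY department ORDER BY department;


Assigning each row to its department group:
  Uma -> HR
  Nate -> HR
  Vic -> Finance
  Wendy -> Marketing
  Tina -> Legal
  Frank -> Sales


5 groups:
Finance, 1
HR, 2
Legal, 1
Marketing, 1
Sales, 1
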